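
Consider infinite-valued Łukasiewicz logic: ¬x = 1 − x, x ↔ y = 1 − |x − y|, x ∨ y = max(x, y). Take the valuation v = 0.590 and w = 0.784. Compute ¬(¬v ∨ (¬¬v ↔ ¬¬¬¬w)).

0.194

¬v = 1 − 0.590 = 0.410
¬¬v = 1 − 0.410 = 0.590
¬w = 1 − 0.784 = 0.216
¬¬w = 1 − 0.216 = 0.784
¬¬¬w = 1 − 0.784 = 0.216
¬¬¬¬w = 1 − 0.216 = 0.784
¬¬v ↔ ¬¬¬¬w = 1 − |0.590 − 0.784| = 1 − 0.194 = 0.806
¬v ∨ (¬¬v ↔ ¬¬¬¬w) = max(0.410, 0.806) = 0.806
¬(¬v ∨ (¬¬v ↔ ¬¬¬¬w)) = 1 − 0.806 = 0.194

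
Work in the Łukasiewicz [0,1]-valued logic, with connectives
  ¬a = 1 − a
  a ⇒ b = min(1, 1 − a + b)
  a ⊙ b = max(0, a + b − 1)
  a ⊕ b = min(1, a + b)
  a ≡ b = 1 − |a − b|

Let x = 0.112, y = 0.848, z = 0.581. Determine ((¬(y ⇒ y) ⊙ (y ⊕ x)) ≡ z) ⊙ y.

0.267

y ⇒ y = min(1, 1 − 0.848 + 0.848) = min(1, 1.000) = 1.000
¬(y ⇒ y) = 1 − 1.000 = 0.000
y ⊕ x = min(1, 0.848 + 0.112) = min(1, 0.960) = 0.960
¬(y ⇒ y) ⊙ (y ⊕ x) = max(0, 0.000 + 0.960 − 1) = max(0, -0.040) = 0.000
(¬(y ⇒ y) ⊙ (y ⊕ x)) ≡ z = 1 − |0.000 − 0.581| = 1 − 0.581 = 0.419
((¬(y ⇒ y) ⊙ (y ⊕ x)) ≡ z) ⊙ y = max(0, 0.419 + 0.848 − 1) = max(0, 0.267) = 0.267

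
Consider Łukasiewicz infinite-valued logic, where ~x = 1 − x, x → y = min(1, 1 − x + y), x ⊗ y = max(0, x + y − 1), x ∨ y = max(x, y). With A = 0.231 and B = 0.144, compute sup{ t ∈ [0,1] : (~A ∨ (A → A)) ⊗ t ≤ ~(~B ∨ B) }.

~A = 1 − 0.231 = 0.769
A → A = min(1, 1 − 0.231 + 0.231) = min(1, 1.000) = 1.000
~A ∨ (A → A) = max(0.769, 1.000) = 1.000
So the left factor is ~A ∨ (A → A) = 1.000.
~B = 1 − 0.144 = 0.856
~B ∨ B = max(0.856, 0.144) = 0.856
~(~B ∨ B) = 1 − 0.856 = 0.144
So the right-hand bound is ~(~B ∨ B) = 0.144.
The residuum of the Łukasiewicz t-norm gives the supremum: min(1, 1 − 1.000 + 0.144).
1 − 1.000 + 0.144 = 0.144, so t = min(1, 0.144) = 0.144.
Check: 1.000 ⊗ 0.144 = max(0, 0.144) = 0.144 ≤ 0.144.

0.144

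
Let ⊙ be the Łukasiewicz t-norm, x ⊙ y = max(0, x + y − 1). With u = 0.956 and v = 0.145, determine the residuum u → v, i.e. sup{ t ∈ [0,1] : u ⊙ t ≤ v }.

The residuum of the Łukasiewicz t-norm gives the supremum: min(1, 1 − 0.956 + 0.145).
1 − 0.956 + 0.145 = 0.189, so t = min(1, 0.189) = 0.189.
Check: 0.956 ⊙ 0.189 = max(0, 0.145) = 0.145 ≤ 0.145.

0.189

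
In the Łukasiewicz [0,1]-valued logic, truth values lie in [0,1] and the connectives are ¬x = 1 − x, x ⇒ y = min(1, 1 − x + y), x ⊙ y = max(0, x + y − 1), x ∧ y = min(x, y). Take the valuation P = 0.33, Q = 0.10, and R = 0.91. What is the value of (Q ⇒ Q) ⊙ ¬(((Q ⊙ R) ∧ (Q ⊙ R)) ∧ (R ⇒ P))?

Q ⇒ Q = min(1, 1 − 0.10 + 0.10) = min(1, 1.00) = 1.00
Q ⊙ R = max(0, 0.10 + 0.91 − 1) = max(0, 0.01) = 0.01
(Q ⊙ R) ∧ (Q ⊙ R) = min(0.01, 0.01) = 0.01
R ⇒ P = min(1, 1 − 0.91 + 0.33) = min(1, 0.42) = 0.42
((Q ⊙ R) ∧ (Q ⊙ R)) ∧ (R ⇒ P) = min(0.01, 0.42) = 0.01
¬(((Q ⊙ R) ∧ (Q ⊙ R)) ∧ (R ⇒ P)) = 1 − 0.01 = 0.99
(Q ⇒ Q) ⊙ ¬(((Q ⊙ R) ∧ (Q ⊙ R)) ∧ (R ⇒ P)) = max(0, 1.00 + 0.99 − 1) = max(0, 0.99) = 0.99

0.99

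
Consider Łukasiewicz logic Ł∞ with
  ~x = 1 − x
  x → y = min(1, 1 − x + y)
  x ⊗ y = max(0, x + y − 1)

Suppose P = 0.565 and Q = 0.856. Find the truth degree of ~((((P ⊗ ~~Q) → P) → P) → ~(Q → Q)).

0.565

~Q = 1 − 0.856 = 0.144
~~Q = 1 − 0.144 = 0.856
P ⊗ ~~Q = max(0, 0.565 + 0.856 − 1) = max(0, 0.421) = 0.421
(P ⊗ ~~Q) → P = min(1, 1 − 0.421 + 0.565) = min(1, 1.144) = 1.000
((P ⊗ ~~Q) → P) → P = min(1, 1 − 1.000 + 0.565) = min(1, 0.565) = 0.565
Q → Q = min(1, 1 − 0.856 + 0.856) = min(1, 1.000) = 1.000
~(Q → Q) = 1 − 1.000 = 0.000
(((P ⊗ ~~Q) → P) → P) → ~(Q → Q) = min(1, 1 − 0.565 + 0.000) = min(1, 0.435) = 0.435
~((((P ⊗ ~~Q) → P) → P) → ~(Q → Q)) = 1 − 0.435 = 0.565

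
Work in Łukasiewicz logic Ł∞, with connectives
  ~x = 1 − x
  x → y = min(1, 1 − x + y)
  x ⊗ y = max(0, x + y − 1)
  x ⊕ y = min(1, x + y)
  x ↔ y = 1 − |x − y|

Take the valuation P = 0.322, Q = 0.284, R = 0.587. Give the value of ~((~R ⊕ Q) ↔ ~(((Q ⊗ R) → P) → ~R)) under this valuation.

0.110

~R = 1 − 0.587 = 0.413
~R ⊕ Q = min(1, 0.413 + 0.284) = min(1, 0.697) = 0.697
Q ⊗ R = max(0, 0.284 + 0.587 − 1) = max(0, -0.129) = 0.000
(Q ⊗ R) → P = min(1, 1 − 0.000 + 0.322) = min(1, 1.322) = 1.000
((Q ⊗ R) → P) → ~R = min(1, 1 − 1.000 + 0.413) = min(1, 0.413) = 0.413
~(((Q ⊗ R) → P) → ~R) = 1 − 0.413 = 0.587
(~R ⊕ Q) ↔ ~(((Q ⊗ R) → P) → ~R) = 1 − |0.697 − 0.587| = 1 − 0.110 = 0.890
~((~R ⊕ Q) ↔ ~(((Q ⊗ R) → P) → ~R)) = 1 − 0.890 = 0.110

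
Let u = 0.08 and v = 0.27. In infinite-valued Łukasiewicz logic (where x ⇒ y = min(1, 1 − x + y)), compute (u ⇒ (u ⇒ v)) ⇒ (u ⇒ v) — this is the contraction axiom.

1.00

u ⇒ v = min(1, 1 − 0.08 + 0.27) = min(1, 1.19) = 1.00
u ⇒ (u ⇒ v) = min(1, 1 − 0.08 + 1.00) = min(1, 1.92) = 1.00
(u ⇒ (u ⇒ v)) ⇒ (u ⇒ v) = min(1, 1 − 1.00 + 1.00) = min(1, 1.00) = 1.00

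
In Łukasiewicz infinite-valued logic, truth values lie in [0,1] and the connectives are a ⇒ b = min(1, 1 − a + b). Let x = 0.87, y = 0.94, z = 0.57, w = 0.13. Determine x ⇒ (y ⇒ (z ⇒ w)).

0.75

z ⇒ w = min(1, 1 − 0.57 + 0.13) = min(1, 0.56) = 0.56
y ⇒ (z ⇒ w) = min(1, 1 − 0.94 + 0.56) = min(1, 0.62) = 0.62
x ⇒ (y ⇒ (z ⇒ w)) = min(1, 1 − 0.87 + 0.62) = min(1, 0.75) = 0.75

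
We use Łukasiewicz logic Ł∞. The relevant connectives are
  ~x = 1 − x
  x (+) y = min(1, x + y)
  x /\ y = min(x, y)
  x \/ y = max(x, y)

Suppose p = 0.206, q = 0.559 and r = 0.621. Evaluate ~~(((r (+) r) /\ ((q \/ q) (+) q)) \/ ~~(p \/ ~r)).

r (+) r = min(1, 0.621 + 0.621) = min(1, 1.242) = 1.000
q \/ q = max(0.559, 0.559) = 0.559
(q \/ q) (+) q = min(1, 0.559 + 0.559) = min(1, 1.118) = 1.000
(r (+) r) /\ ((q \/ q) (+) q) = min(1.000, 1.000) = 1.000
~r = 1 − 0.621 = 0.379
p \/ ~r = max(0.206, 0.379) = 0.379
~(p \/ ~r) = 1 − 0.379 = 0.621
~~(p \/ ~r) = 1 − 0.621 = 0.379
((r (+) r) /\ ((q \/ q) (+) q)) \/ ~~(p \/ ~r) = max(1.000, 0.379) = 1.000
~(((r (+) r) /\ ((q \/ q) (+) q)) \/ ~~(p \/ ~r)) = 1 − 1.000 = 0.000
~~(((r (+) r) /\ ((q \/ q) (+) q)) \/ ~~(p \/ ~r)) = 1 − 0.000 = 1.000

1.000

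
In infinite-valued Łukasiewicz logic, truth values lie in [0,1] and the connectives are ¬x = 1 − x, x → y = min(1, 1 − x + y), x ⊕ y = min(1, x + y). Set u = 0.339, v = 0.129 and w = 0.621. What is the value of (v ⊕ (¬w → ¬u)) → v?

0.129

¬w = 1 − 0.621 = 0.379
¬u = 1 − 0.339 = 0.661
¬w → ¬u = min(1, 1 − 0.379 + 0.661) = min(1, 1.282) = 1.000
v ⊕ (¬w → ¬u) = min(1, 0.129 + 1.000) = min(1, 1.129) = 1.000
(v ⊕ (¬w → ¬u)) → v = min(1, 1 − 1.000 + 0.129) = min(1, 0.129) = 0.129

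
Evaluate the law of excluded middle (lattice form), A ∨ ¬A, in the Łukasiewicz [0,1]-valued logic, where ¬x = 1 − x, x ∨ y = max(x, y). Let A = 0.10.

¬A = 1 − 0.10 = 0.90
A ∨ ¬A = max(0.10, 0.90) = 0.90
(The value 0.90 < 1 shows this instance is not satisfied; not a Ł∞-tautology — its value is max(a, 1−a).)

0.90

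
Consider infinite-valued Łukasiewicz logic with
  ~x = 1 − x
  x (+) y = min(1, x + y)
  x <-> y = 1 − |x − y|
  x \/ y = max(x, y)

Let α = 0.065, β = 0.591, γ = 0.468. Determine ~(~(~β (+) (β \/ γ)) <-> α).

0.065

~β = 1 − 0.591 = 0.409
β \/ γ = max(0.591, 0.468) = 0.591
~β (+) (β \/ γ) = min(1, 0.409 + 0.591) = min(1, 1.000) = 1.000
~(~β (+) (β \/ γ)) = 1 − 1.000 = 0.000
~(~β (+) (β \/ γ)) <-> α = 1 − |0.000 − 0.065| = 1 − 0.065 = 0.935
~(~(~β (+) (β \/ γ)) <-> α) = 1 − 0.935 = 0.065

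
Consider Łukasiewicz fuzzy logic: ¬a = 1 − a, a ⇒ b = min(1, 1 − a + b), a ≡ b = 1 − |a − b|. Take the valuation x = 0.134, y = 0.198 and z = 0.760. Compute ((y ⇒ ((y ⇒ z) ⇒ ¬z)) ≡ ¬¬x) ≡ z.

y ⇒ z = min(1, 1 − 0.198 + 0.760) = min(1, 1.562) = 1.000
¬z = 1 − 0.760 = 0.240
(y ⇒ z) ⇒ ¬z = min(1, 1 − 1.000 + 0.240) = min(1, 0.240) = 0.240
y ⇒ ((y ⇒ z) ⇒ ¬z) = min(1, 1 − 0.198 + 0.240) = min(1, 1.042) = 1.000
¬x = 1 − 0.134 = 0.866
¬¬x = 1 − 0.866 = 0.134
(y ⇒ ((y ⇒ z) ⇒ ¬z)) ≡ ¬¬x = 1 − |1.000 − 0.134| = 1 − 0.866 = 0.134
((y ⇒ ((y ⇒ z) ⇒ ¬z)) ≡ ¬¬x) ≡ z = 1 − |0.134 − 0.760| = 1 − 0.626 = 0.374

0.374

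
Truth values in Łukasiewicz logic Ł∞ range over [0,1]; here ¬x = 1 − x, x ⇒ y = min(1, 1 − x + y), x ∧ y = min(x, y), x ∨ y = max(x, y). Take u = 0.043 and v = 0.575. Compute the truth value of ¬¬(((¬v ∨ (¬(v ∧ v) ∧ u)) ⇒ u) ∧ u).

¬v = 1 − 0.575 = 0.425
v ∧ v = min(0.575, 0.575) = 0.575
¬(v ∧ v) = 1 − 0.575 = 0.425
¬(v ∧ v) ∧ u = min(0.425, 0.043) = 0.043
¬v ∨ (¬(v ∧ v) ∧ u) = max(0.425, 0.043) = 0.425
(¬v ∨ (¬(v ∧ v) ∧ u)) ⇒ u = min(1, 1 − 0.425 + 0.043) = min(1, 0.618) = 0.618
((¬v ∨ (¬(v ∧ v) ∧ u)) ⇒ u) ∧ u = min(0.618, 0.043) = 0.043
¬(((¬v ∨ (¬(v ∧ v) ∧ u)) ⇒ u) ∧ u) = 1 − 0.043 = 0.957
¬¬(((¬v ∨ (¬(v ∧ v) ∧ u)) ⇒ u) ∧ u) = 1 − 0.957 = 0.043

0.043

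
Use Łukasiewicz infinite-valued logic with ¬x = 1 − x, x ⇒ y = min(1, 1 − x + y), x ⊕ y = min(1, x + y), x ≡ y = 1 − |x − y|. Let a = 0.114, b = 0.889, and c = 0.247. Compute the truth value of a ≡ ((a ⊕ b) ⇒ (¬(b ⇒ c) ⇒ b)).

a ⊕ b = min(1, 0.114 + 0.889) = min(1, 1.003) = 1.000
b ⇒ c = min(1, 1 − 0.889 + 0.247) = min(1, 0.358) = 0.358
¬(b ⇒ c) = 1 − 0.358 = 0.642
¬(b ⇒ c) ⇒ b = min(1, 1 − 0.642 + 0.889) = min(1, 1.247) = 1.000
(a ⊕ b) ⇒ (¬(b ⇒ c) ⇒ b) = min(1, 1 − 1.000 + 1.000) = min(1, 1.000) = 1.000
a ≡ ((a ⊕ b) ⇒ (¬(b ⇒ c) ⇒ b)) = 1 − |0.114 − 1.000| = 1 − 0.886 = 0.114

0.114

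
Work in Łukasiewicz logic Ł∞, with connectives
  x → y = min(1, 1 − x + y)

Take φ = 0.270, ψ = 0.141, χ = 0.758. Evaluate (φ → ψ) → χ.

φ → ψ = min(1, 1 − 0.270 + 0.141) = min(1, 0.871) = 0.871
(φ → ψ) → χ = min(1, 1 − 0.871 + 0.758) = min(1, 0.887) = 0.887

0.887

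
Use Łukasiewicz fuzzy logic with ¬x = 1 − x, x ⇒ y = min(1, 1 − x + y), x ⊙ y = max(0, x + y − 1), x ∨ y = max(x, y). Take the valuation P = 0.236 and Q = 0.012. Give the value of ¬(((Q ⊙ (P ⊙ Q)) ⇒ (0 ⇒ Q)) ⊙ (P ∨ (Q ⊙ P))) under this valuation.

P ⊙ Q = max(0, 0.236 + 0.012 − 1) = max(0, -0.752) = 0.000
Q ⊙ (P ⊙ Q) = max(0, 0.012 + 0.000 − 1) = max(0, -0.988) = 0.000
0 ⇒ Q = min(1, 1 − 0.000 + 0.012) = min(1, 1.012) = 1.000
(Q ⊙ (P ⊙ Q)) ⇒ (0 ⇒ Q) = min(1, 1 − 0.000 + 1.000) = min(1, 2.000) = 1.000
Q ⊙ P = max(0, 0.012 + 0.236 − 1) = max(0, -0.752) = 0.000
P ∨ (Q ⊙ P) = max(0.236, 0.000) = 0.236
((Q ⊙ (P ⊙ Q)) ⇒ (0 ⇒ Q)) ⊙ (P ∨ (Q ⊙ P)) = max(0, 1.000 + 0.236 − 1) = max(0, 0.236) = 0.236
¬(((Q ⊙ (P ⊙ Q)) ⇒ (0 ⇒ Q)) ⊙ (P ∨ (Q ⊙ P))) = 1 − 0.236 = 0.764

0.764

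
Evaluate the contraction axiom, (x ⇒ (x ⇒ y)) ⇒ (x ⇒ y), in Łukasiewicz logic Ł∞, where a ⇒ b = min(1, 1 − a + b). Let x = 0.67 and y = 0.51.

x ⇒ y = min(1, 1 − 0.67 + 0.51) = min(1, 0.84) = 0.84
x ⇒ (x ⇒ y) = min(1, 1 − 0.67 + 0.84) = min(1, 1.17) = 1.00
(x ⇒ (x ⇒ y)) ⇒ (x ⇒ y) = min(1, 1 − 1.00 + 0.84) = min(1, 0.84) = 0.84
(The value 0.84 < 1 shows this instance is not satisfied; fails in Ł∞ (the t-norm is not idempotent).)

0.84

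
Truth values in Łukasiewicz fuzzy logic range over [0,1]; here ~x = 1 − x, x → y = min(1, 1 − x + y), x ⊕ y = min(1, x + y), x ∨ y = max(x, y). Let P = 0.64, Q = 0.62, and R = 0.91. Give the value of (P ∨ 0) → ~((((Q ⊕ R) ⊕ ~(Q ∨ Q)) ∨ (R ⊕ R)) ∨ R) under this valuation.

P ∨ 0 = max(0.64, 0.00) = 0.64
Q ⊕ R = min(1, 0.62 + 0.91) = min(1, 1.53) = 1.00
Q ∨ Q = max(0.62, 0.62) = 0.62
~(Q ∨ Q) = 1 − 0.62 = 0.38
(Q ⊕ R) ⊕ ~(Q ∨ Q) = min(1, 1.00 + 0.38) = min(1, 1.38) = 1.00
R ⊕ R = min(1, 0.91 + 0.91) = min(1, 1.82) = 1.00
((Q ⊕ R) ⊕ ~(Q ∨ Q)) ∨ (R ⊕ R) = max(1.00, 1.00) = 1.00
(((Q ⊕ R) ⊕ ~(Q ∨ Q)) ∨ (R ⊕ R)) ∨ R = max(1.00, 0.91) = 1.00
~((((Q ⊕ R) ⊕ ~(Q ∨ Q)) ∨ (R ⊕ R)) ∨ R) = 1 − 1.00 = 0.00
(P ∨ 0) → ~((((Q ⊕ R) ⊕ ~(Q ∨ Q)) ∨ (R ⊕ R)) ∨ R) = min(1, 1 − 0.64 + 0.00) = min(1, 0.36) = 0.36

0.36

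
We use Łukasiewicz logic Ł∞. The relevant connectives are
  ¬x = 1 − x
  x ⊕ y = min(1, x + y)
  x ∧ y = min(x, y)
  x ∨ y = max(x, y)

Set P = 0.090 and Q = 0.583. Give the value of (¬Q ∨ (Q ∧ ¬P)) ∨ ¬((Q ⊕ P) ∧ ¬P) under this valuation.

¬Q = 1 − 0.583 = 0.417
¬P = 1 − 0.090 = 0.910
Q ∧ ¬P = min(0.583, 0.910) = 0.583
¬Q ∨ (Q ∧ ¬P) = max(0.417, 0.583) = 0.583
Q ⊕ P = min(1, 0.583 + 0.090) = min(1, 0.673) = 0.673
(Q ⊕ P) ∧ ¬P = min(0.673, 0.910) = 0.673
¬((Q ⊕ P) ∧ ¬P) = 1 − 0.673 = 0.327
(¬Q ∨ (Q ∧ ¬P)) ∨ ¬((Q ⊕ P) ∧ ¬P) = max(0.583, 0.327) = 0.583

0.583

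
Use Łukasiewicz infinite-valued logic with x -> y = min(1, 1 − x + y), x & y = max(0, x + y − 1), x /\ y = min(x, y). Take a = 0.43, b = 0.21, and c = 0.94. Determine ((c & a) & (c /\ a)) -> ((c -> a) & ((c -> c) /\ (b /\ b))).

1.00

c & a = max(0, 0.94 + 0.43 − 1) = max(0, 0.37) = 0.37
c /\ a = min(0.94, 0.43) = 0.43
(c & a) & (c /\ a) = max(0, 0.37 + 0.43 − 1) = max(0, -0.20) = 0.00
c -> a = min(1, 1 − 0.94 + 0.43) = min(1, 0.49) = 0.49
c -> c = min(1, 1 − 0.94 + 0.94) = min(1, 1.00) = 1.00
b /\ b = min(0.21, 0.21) = 0.21
(c -> c) /\ (b /\ b) = min(1.00, 0.21) = 0.21
(c -> a) & ((c -> c) /\ (b /\ b)) = max(0, 0.49 + 0.21 − 1) = max(0, -0.30) = 0.00
((c & a) & (c /\ a)) -> ((c -> a) & ((c -> c) /\ (b /\ b))) = min(1, 1 − 0.00 + 0.00) = min(1, 1.00) = 1.00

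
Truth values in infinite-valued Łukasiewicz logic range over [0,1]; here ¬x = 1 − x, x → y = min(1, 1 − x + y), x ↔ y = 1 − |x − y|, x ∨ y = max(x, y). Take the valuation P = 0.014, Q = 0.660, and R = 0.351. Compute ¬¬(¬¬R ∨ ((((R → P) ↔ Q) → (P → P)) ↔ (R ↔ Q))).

¬R = 1 − 0.351 = 0.649
¬¬R = 1 − 0.649 = 0.351
R → P = min(1, 1 − 0.351 + 0.014) = min(1, 0.663) = 0.663
(R → P) ↔ Q = 1 − |0.663 − 0.660| = 1 − 0.003 = 0.997
P → P = min(1, 1 − 0.014 + 0.014) = min(1, 1.000) = 1.000
((R → P) ↔ Q) → (P → P) = min(1, 1 − 0.997 + 1.000) = min(1, 1.003) = 1.000
R ↔ Q = 1 − |0.351 − 0.660| = 1 − 0.309 = 0.691
(((R → P) ↔ Q) → (P → P)) ↔ (R ↔ Q) = 1 − |1.000 − 0.691| = 1 − 0.309 = 0.691
¬¬R ∨ ((((R → P) ↔ Q) → (P → P)) ↔ (R ↔ Q)) = max(0.351, 0.691) = 0.691
¬(¬¬R ∨ ((((R → P) ↔ Q) → (P → P)) ↔ (R ↔ Q))) = 1 − 0.691 = 0.309
¬¬(¬¬R ∨ ((((R → P) ↔ Q) → (P → P)) ↔ (R ↔ Q))) = 1 − 0.309 = 0.691

0.691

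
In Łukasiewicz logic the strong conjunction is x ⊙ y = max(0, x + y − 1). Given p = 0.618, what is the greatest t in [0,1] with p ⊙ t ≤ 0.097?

The residuum of the Łukasiewicz t-norm gives the supremum: min(1, 1 − 0.618 + 0.097).
1 − 0.618 + 0.097 = 0.479, so t = min(1, 0.479) = 0.479.
Check: 0.618 ⊙ 0.479 = max(0, 0.097) = 0.097 ≤ 0.097.

0.479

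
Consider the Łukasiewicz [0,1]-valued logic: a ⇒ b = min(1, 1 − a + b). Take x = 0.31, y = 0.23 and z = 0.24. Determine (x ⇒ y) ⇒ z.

x ⇒ y = min(1, 1 − 0.31 + 0.23) = min(1, 0.92) = 0.92
(x ⇒ y) ⇒ z = min(1, 1 − 0.92 + 0.24) = min(1, 0.32) = 0.32

0.32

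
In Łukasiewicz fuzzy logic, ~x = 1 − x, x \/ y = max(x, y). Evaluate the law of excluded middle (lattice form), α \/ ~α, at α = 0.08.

~α = 1 − 0.08 = 0.92
α \/ ~α = max(0.08, 0.92) = 0.92
(The value 0.92 < 1 shows this instance is not satisfied; not a Ł∞-tautology — its value is max(a, 1−a).)

0.92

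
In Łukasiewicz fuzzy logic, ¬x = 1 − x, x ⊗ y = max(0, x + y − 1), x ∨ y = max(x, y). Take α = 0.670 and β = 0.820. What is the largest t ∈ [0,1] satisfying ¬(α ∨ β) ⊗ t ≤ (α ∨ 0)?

α ∨ β = max(0.670, 0.820) = 0.820
¬(α ∨ β) = 1 − 0.820 = 0.180
So the left factor is ¬(α ∨ β) = 0.180.
α ∨ 0 = max(0.670, 0.000) = 0.670
So the right-hand bound is α ∨ 0 = 0.670.
The residuum of the Łukasiewicz t-norm gives the supremum: min(1, 1 − 0.180 + 0.670).
1 − 0.180 + 0.670 = 1.490, so t = min(1, 1.490) = 1.000.
Check: 0.180 ⊗ 1.000 = max(0, 0.180) = 0.180 ≤ 0.670.

1.000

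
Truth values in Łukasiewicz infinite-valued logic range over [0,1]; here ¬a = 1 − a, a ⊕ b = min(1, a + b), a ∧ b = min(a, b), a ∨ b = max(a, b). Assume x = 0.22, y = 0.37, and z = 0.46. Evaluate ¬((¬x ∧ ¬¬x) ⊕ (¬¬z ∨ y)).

¬x = 1 − 0.22 = 0.78
¬¬x = 1 − 0.78 = 0.22
¬x ∧ ¬¬x = min(0.78, 0.22) = 0.22
¬z = 1 − 0.46 = 0.54
¬¬z = 1 − 0.54 = 0.46
¬¬z ∨ y = max(0.46, 0.37) = 0.46
(¬x ∧ ¬¬x) ⊕ (¬¬z ∨ y) = min(1, 0.22 + 0.46) = min(1, 0.68) = 0.68
¬((¬x ∧ ¬¬x) ⊕ (¬¬z ∨ y)) = 1 − 0.68 = 0.32

0.32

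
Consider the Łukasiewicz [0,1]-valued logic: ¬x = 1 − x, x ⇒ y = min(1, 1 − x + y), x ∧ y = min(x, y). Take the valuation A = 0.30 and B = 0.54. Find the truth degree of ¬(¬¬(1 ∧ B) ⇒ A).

1 ∧ B = min(1.00, 0.54) = 0.54
¬(1 ∧ B) = 1 − 0.54 = 0.46
¬¬(1 ∧ B) = 1 − 0.46 = 0.54
¬¬(1 ∧ B) ⇒ A = min(1, 1 − 0.54 + 0.30) = min(1, 0.76) = 0.76
¬(¬¬(1 ∧ B) ⇒ A) = 1 − 0.76 = 0.24

0.24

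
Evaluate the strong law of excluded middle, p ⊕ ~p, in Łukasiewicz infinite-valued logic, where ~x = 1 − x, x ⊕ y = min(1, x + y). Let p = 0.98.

~p = 1 − 0.98 = 0.02
p ⊕ ~p = min(1, 0.98 + 0.02) = min(1, 1.00) = 1.00
(As expected: always 1 in Ł∞ since a ⊕ (1−a) = 1.)

1.00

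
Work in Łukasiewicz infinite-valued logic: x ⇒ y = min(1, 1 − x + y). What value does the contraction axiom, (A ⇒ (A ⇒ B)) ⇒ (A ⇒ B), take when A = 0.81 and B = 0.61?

0.81

A ⇒ B = min(1, 1 − 0.81 + 0.61) = min(1, 0.80) = 0.80
A ⇒ (A ⇒ B) = min(1, 1 − 0.81 + 0.80) = min(1, 0.99) = 0.99
(A ⇒ (A ⇒ B)) ⇒ (A ⇒ B) = min(1, 1 − 0.99 + 0.80) = min(1, 0.81) = 0.81
(The value 0.81 < 1 shows this instance is not satisfied; fails in Ł∞ (the t-norm is not idempotent).)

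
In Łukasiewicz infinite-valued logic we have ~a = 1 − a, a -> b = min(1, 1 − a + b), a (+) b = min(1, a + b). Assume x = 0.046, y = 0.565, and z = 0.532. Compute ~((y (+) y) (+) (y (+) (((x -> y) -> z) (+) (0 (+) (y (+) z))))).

y (+) y = min(1, 0.565 + 0.565) = min(1, 1.130) = 1.000
x -> y = min(1, 1 − 0.046 + 0.565) = min(1, 1.519) = 1.000
(x -> y) -> z = min(1, 1 − 1.000 + 0.532) = min(1, 0.532) = 0.532
y (+) z = min(1, 0.565 + 0.532) = min(1, 1.097) = 1.000
0 (+) (y (+) z) = min(1, 0.000 + 1.000) = min(1, 1.000) = 1.000
((x -> y) -> z) (+) (0 (+) (y (+) z)) = min(1, 0.532 + 1.000) = min(1, 1.532) = 1.000
y (+) (((x -> y) -> z) (+) (0 (+) (y (+) z))) = min(1, 0.565 + 1.000) = min(1, 1.565) = 1.000
(y (+) y) (+) (y (+) (((x -> y) -> z) (+) (0 (+) (y (+) z)))) = min(1, 1.000 + 1.000) = min(1, 2.000) = 1.000
~((y (+) y) (+) (y (+) (((x -> y) -> z) (+) (0 (+) (y (+) z))))) = 1 − 1.000 = 0.000

0.000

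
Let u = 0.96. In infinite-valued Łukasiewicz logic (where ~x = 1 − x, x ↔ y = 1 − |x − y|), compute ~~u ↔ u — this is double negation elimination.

1.00

~u = 1 − 0.96 = 0.04
~~u = 1 − 0.04 = 0.96
~~u ↔ u = 1 − |0.96 − 0.96| = 1 − 0.00 = 1.00
(As expected: always 1 in Ł∞ since negation is involutive.)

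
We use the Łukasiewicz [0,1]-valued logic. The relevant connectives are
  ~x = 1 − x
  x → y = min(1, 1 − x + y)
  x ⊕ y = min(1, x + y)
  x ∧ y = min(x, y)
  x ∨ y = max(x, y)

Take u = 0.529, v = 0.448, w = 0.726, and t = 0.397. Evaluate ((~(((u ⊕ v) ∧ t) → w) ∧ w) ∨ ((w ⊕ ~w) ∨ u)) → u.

0.529

u ⊕ v = min(1, 0.529 + 0.448) = min(1, 0.977) = 0.977
(u ⊕ v) ∧ t = min(0.977, 0.397) = 0.397
((u ⊕ v) ∧ t) → w = min(1, 1 − 0.397 + 0.726) = min(1, 1.329) = 1.000
~(((u ⊕ v) ∧ t) → w) = 1 − 1.000 = 0.000
~(((u ⊕ v) ∧ t) → w) ∧ w = min(0.000, 0.726) = 0.000
~w = 1 − 0.726 = 0.274
w ⊕ ~w = min(1, 0.726 + 0.274) = min(1, 1.000) = 1.000
(w ⊕ ~w) ∨ u = max(1.000, 0.529) = 1.000
(~(((u ⊕ v) ∧ t) → w) ∧ w) ∨ ((w ⊕ ~w) ∨ u) = max(0.000, 1.000) = 1.000
((~(((u ⊕ v) ∧ t) → w) ∧ w) ∨ ((w ⊕ ~w) ∨ u)) → u = min(1, 1 − 1.000 + 0.529) = min(1, 0.529) = 0.529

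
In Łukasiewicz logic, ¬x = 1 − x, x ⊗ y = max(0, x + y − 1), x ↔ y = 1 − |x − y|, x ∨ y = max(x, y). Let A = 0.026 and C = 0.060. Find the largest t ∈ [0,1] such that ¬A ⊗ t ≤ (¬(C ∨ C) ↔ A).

¬A = 1 − 0.026 = 0.974
So the left factor is ¬A = 0.974.
C ∨ C = max(0.060, 0.060) = 0.060
¬(C ∨ C) = 1 − 0.060 = 0.940
¬(C ∨ C) ↔ A = 1 − |0.940 − 0.026| = 1 − 0.914 = 0.086
So the right-hand bound is ¬(C ∨ C) ↔ A = 0.086.
The residuum of the Łukasiewicz t-norm gives the supremum: min(1, 1 − 0.974 + 0.086).
1 − 0.974 + 0.086 = 0.112, so t = min(1, 0.112) = 0.112.
Check: 0.974 ⊗ 0.112 = max(0, 0.086) = 0.086 ≤ 0.086.

0.112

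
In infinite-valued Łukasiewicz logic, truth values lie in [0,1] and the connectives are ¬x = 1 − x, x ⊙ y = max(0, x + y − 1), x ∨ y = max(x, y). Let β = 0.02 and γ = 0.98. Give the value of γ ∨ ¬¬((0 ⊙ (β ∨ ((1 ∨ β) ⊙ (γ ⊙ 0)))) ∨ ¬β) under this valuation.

0.98

1 ∨ β = max(1.00, 0.02) = 1.00
γ ⊙ 0 = max(0, 0.98 + 0.00 − 1) = max(0, -0.02) = 0.00
(1 ∨ β) ⊙ (γ ⊙ 0) = max(0, 1.00 + 0.00 − 1) = max(0, 0.00) = 0.00
β ∨ ((1 ∨ β) ⊙ (γ ⊙ 0)) = max(0.02, 0.00) = 0.02
0 ⊙ (β ∨ ((1 ∨ β) ⊙ (γ ⊙ 0))) = max(0, 0.00 + 0.02 − 1) = max(0, -0.98) = 0.00
¬β = 1 − 0.02 = 0.98
(0 ⊙ (β ∨ ((1 ∨ β) ⊙ (γ ⊙ 0)))) ∨ ¬β = max(0.00, 0.98) = 0.98
¬((0 ⊙ (β ∨ ((1 ∨ β) ⊙ (γ ⊙ 0)))) ∨ ¬β) = 1 − 0.98 = 0.02
¬¬((0 ⊙ (β ∨ ((1 ∨ β) ⊙ (γ ⊙ 0)))) ∨ ¬β) = 1 − 0.02 = 0.98
γ ∨ ¬¬((0 ⊙ (β ∨ ((1 ∨ β) ⊙ (γ ⊙ 0)))) ∨ ¬β) = max(0.98, 0.98) = 0.98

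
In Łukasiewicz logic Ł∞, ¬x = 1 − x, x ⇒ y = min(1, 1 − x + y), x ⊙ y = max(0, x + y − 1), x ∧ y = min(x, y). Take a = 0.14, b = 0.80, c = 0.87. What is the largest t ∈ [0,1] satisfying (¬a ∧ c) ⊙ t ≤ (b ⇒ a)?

0.48

¬a = 1 − 0.14 = 0.86
¬a ∧ c = min(0.86, 0.87) = 0.86
So the left factor is ¬a ∧ c = 0.86.
b ⇒ a = min(1, 1 − 0.80 + 0.14) = min(1, 0.34) = 0.34
So the right-hand bound is b ⇒ a = 0.34.
The residuum of the Łukasiewicz t-norm gives the supremum: min(1, 1 − 0.86 + 0.34).
1 − 0.86 + 0.34 = 0.48, so t = min(1, 0.48) = 0.48.
Check: 0.86 ⊙ 0.48 = max(0, 0.34) = 0.34 ≤ 0.34.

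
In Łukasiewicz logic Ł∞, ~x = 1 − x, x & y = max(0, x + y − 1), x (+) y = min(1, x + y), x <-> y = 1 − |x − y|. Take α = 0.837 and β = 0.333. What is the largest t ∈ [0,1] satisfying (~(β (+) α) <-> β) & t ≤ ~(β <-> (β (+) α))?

1.000

β (+) α = min(1, 0.333 + 0.837) = min(1, 1.170) = 1.000
~(β (+) α) = 1 − 1.000 = 0.000
~(β (+) α) <-> β = 1 − |0.000 − 0.333| = 1 − 0.333 = 0.667
So the left factor is ~(β (+) α) <-> β = 0.667.
β <-> (β (+) α) = 1 − |0.333 − 1.000| = 1 − 0.667 = 0.333
~(β <-> (β (+) α)) = 1 − 0.333 = 0.667
So the right-hand bound is ~(β <-> (β (+) α)) = 0.667.
The residuum of the Łukasiewicz t-norm gives the supremum: min(1, 1 − 0.667 + 0.667).
1 − 0.667 + 0.667 = 1.000, so t = min(1, 1.000) = 1.000.
Check: 0.667 & 1.000 = max(0, 0.667) = 0.667 ≤ 0.667.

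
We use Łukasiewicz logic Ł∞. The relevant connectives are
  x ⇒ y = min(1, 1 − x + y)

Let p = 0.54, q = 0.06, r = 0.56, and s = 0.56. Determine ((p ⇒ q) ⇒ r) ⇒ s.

p ⇒ q = min(1, 1 − 0.54 + 0.06) = min(1, 0.52) = 0.52
(p ⇒ q) ⇒ r = min(1, 1 − 0.52 + 0.56) = min(1, 1.04) = 1.00
((p ⇒ q) ⇒ r) ⇒ s = min(1, 1 − 1.00 + 0.56) = min(1, 0.56) = 0.56

0.56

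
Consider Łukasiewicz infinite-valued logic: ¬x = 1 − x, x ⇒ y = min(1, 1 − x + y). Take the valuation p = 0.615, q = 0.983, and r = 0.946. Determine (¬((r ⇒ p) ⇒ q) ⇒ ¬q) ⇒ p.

0.615

r ⇒ p = min(1, 1 − 0.946 + 0.615) = min(1, 0.669) = 0.669
(r ⇒ p) ⇒ q = min(1, 1 − 0.669 + 0.983) = min(1, 1.314) = 1.000
¬((r ⇒ p) ⇒ q) = 1 − 1.000 = 0.000
¬q = 1 − 0.983 = 0.017
¬((r ⇒ p) ⇒ q) ⇒ ¬q = min(1, 1 − 0.000 + 0.017) = min(1, 1.017) = 1.000
(¬((r ⇒ p) ⇒ q) ⇒ ¬q) ⇒ p = min(1, 1 − 1.000 + 0.615) = min(1, 0.615) = 0.615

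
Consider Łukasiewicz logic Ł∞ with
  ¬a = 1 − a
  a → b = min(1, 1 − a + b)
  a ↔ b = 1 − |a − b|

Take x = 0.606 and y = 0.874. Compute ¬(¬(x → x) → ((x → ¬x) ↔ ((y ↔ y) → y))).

0.000

x → x = min(1, 1 − 0.606 + 0.606) = min(1, 1.000) = 1.000
¬(x → x) = 1 − 1.000 = 0.000
¬x = 1 − 0.606 = 0.394
x → ¬x = min(1, 1 − 0.606 + 0.394) = min(1, 0.788) = 0.788
y ↔ y = 1 − |0.874 − 0.874| = 1 − 0.000 = 1.000
(y ↔ y) → y = min(1, 1 − 1.000 + 0.874) = min(1, 0.874) = 0.874
(x → ¬x) ↔ ((y ↔ y) → y) = 1 − |0.788 − 0.874| = 1 − 0.086 = 0.914
¬(x → x) → ((x → ¬x) ↔ ((y ↔ y) → y)) = min(1, 1 − 0.000 + 0.914) = min(1, 1.914) = 1.000
¬(¬(x → x) → ((x → ¬x) ↔ ((y ↔ y) → y))) = 1 − 1.000 = 0.000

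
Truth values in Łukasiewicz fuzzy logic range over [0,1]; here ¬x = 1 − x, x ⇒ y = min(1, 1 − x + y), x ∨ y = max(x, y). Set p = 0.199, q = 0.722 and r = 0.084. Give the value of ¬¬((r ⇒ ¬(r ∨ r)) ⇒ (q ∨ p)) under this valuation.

0.722

r ∨ r = max(0.084, 0.084) = 0.084
¬(r ∨ r) = 1 − 0.084 = 0.916
r ⇒ ¬(r ∨ r) = min(1, 1 − 0.084 + 0.916) = min(1, 1.832) = 1.000
q ∨ p = max(0.722, 0.199) = 0.722
(r ⇒ ¬(r ∨ r)) ⇒ (q ∨ p) = min(1, 1 − 1.000 + 0.722) = min(1, 0.722) = 0.722
¬((r ⇒ ¬(r ∨ r)) ⇒ (q ∨ p)) = 1 − 0.722 = 0.278
¬¬((r ⇒ ¬(r ∨ r)) ⇒ (q ∨ p)) = 1 − 0.278 = 0.722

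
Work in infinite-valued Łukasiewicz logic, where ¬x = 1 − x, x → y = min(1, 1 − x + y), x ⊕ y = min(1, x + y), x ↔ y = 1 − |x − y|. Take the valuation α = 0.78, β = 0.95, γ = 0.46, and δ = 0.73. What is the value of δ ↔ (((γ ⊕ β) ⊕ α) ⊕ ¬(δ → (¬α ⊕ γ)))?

0.73

γ ⊕ β = min(1, 0.46 + 0.95) = min(1, 1.41) = 1.00
(γ ⊕ β) ⊕ α = min(1, 1.00 + 0.78) = min(1, 1.78) = 1.00
¬α = 1 − 0.78 = 0.22
¬α ⊕ γ = min(1, 0.22 + 0.46) = min(1, 0.68) = 0.68
δ → (¬α ⊕ γ) = min(1, 1 − 0.73 + 0.68) = min(1, 0.95) = 0.95
¬(δ → (¬α ⊕ γ)) = 1 − 0.95 = 0.05
((γ ⊕ β) ⊕ α) ⊕ ¬(δ → (¬α ⊕ γ)) = min(1, 1.00 + 0.05) = min(1, 1.05) = 1.00
δ ↔ (((γ ⊕ β) ⊕ α) ⊕ ¬(δ → (¬α ⊕ γ))) = 1 − |0.73 − 1.00| = 1 − 0.27 = 0.73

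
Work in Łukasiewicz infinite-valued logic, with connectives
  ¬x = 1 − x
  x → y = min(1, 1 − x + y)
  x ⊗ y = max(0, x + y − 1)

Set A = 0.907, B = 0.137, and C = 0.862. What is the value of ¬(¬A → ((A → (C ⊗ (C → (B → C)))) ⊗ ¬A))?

0.045

¬A = 1 − 0.907 = 0.093
B → C = min(1, 1 − 0.137 + 0.862) = min(1, 1.725) = 1.000
C → (B → C) = min(1, 1 − 0.862 + 1.000) = min(1, 1.138) = 1.000
C ⊗ (C → (B → C)) = max(0, 0.862 + 1.000 − 1) = max(0, 0.862) = 0.862
A → (C ⊗ (C → (B → C))) = min(1, 1 − 0.907 + 0.862) = min(1, 0.955) = 0.955
(A → (C ⊗ (C → (B → C)))) ⊗ ¬A = max(0, 0.955 + 0.093 − 1) = max(0, 0.048) = 0.048
¬A → ((A → (C ⊗ (C → (B → C)))) ⊗ ¬A) = min(1, 1 − 0.093 + 0.048) = min(1, 0.955) = 0.955
¬(¬A → ((A → (C ⊗ (C → (B → C)))) ⊗ ¬A)) = 1 − 0.955 = 0.045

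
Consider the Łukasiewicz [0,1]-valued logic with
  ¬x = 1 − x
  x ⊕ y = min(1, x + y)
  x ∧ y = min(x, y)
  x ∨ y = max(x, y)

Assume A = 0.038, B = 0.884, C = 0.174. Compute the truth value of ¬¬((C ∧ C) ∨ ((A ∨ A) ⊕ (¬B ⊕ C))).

C ∧ C = min(0.174, 0.174) = 0.174
A ∨ A = max(0.038, 0.038) = 0.038
¬B = 1 − 0.884 = 0.116
¬B ⊕ C = min(1, 0.116 + 0.174) = min(1, 0.290) = 0.290
(A ∨ A) ⊕ (¬B ⊕ C) = min(1, 0.038 + 0.290) = min(1, 0.328) = 0.328
(C ∧ C) ∨ ((A ∨ A) ⊕ (¬B ⊕ C)) = max(0.174, 0.328) = 0.328
¬((C ∧ C) ∨ ((A ∨ A) ⊕ (¬B ⊕ C))) = 1 − 0.328 = 0.672
¬¬((C ∧ C) ∨ ((A ∨ A) ⊕ (¬B ⊕ C))) = 1 − 0.672 = 0.328

0.328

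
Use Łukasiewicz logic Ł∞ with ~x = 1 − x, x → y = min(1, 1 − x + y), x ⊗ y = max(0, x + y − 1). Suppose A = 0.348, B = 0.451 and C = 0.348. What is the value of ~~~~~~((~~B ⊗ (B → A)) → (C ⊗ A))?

~B = 1 − 0.451 = 0.549
~~B = 1 − 0.549 = 0.451
B → A = min(1, 1 − 0.451 + 0.348) = min(1, 0.897) = 0.897
~~B ⊗ (B → A) = max(0, 0.451 + 0.897 − 1) = max(0, 0.348) = 0.348
C ⊗ A = max(0, 0.348 + 0.348 − 1) = max(0, -0.304) = 0.000
(~~B ⊗ (B → A)) → (C ⊗ A) = min(1, 1 − 0.348 + 0.000) = min(1, 0.652) = 0.652
~((~~B ⊗ (B → A)) → (C ⊗ A)) = 1 − 0.652 = 0.348
~~((~~B ⊗ (B → A)) → (C ⊗ A)) = 1 − 0.348 = 0.652
~~~((~~B ⊗ (B → A)) → (C ⊗ A)) = 1 − 0.652 = 0.348
~~~~((~~B ⊗ (B → A)) → (C ⊗ A)) = 1 − 0.348 = 0.652
~~~~~((~~B ⊗ (B → A)) → (C ⊗ A)) = 1 − 0.652 = 0.348
~~~~~~((~~B ⊗ (B → A)) → (C ⊗ A)) = 1 − 0.348 = 0.652

0.652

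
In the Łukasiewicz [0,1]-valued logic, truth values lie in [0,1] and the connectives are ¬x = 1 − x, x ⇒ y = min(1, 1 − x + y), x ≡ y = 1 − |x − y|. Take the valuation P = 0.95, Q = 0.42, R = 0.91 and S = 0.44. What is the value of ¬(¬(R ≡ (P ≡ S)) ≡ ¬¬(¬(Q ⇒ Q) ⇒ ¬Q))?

0.58

P ≡ S = 1 − |0.95 − 0.44| = 1 − 0.51 = 0.49
R ≡ (P ≡ S) = 1 − |0.91 − 0.49| = 1 − 0.42 = 0.58
¬(R ≡ (P ≡ S)) = 1 − 0.58 = 0.42
Q ⇒ Q = min(1, 1 − 0.42 + 0.42) = min(1, 1.00) = 1.00
¬(Q ⇒ Q) = 1 − 1.00 = 0.00
¬Q = 1 − 0.42 = 0.58
¬(Q ⇒ Q) ⇒ ¬Q = min(1, 1 − 0.00 + 0.58) = min(1, 1.58) = 1.00
¬(¬(Q ⇒ Q) ⇒ ¬Q) = 1 − 1.00 = 0.00
¬¬(¬(Q ⇒ Q) ⇒ ¬Q) = 1 − 0.00 = 1.00
¬(R ≡ (P ≡ S)) ≡ ¬¬(¬(Q ⇒ Q) ⇒ ¬Q) = 1 − |0.42 − 1.00| = 1 − 0.58 = 0.42
¬(¬(R ≡ (P ≡ S)) ≡ ¬¬(¬(Q ⇒ Q) ⇒ ¬Q)) = 1 − 0.42 = 0.58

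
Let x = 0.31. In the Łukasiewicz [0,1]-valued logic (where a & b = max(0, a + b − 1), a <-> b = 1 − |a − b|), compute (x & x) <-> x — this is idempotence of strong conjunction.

x & x = max(0, 0.31 + 0.31 − 1) = max(0, -0.38) = 0.00
(x & x) <-> x = 1 − |0.00 − 0.31| = 1 − 0.31 = 0.69
(The value 0.69 < 1 shows this instance is not satisfied; fails in Ł∞ since a ⊗ a = max(0, 2a−1) ≠ a in general.)

0.69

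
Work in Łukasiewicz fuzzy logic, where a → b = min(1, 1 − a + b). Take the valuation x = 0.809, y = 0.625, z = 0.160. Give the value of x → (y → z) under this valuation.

0.726

y → z = min(1, 1 − 0.625 + 0.160) = min(1, 0.535) = 0.535
x → (y → z) = min(1, 1 − 0.809 + 0.535) = min(1, 0.726) = 0.726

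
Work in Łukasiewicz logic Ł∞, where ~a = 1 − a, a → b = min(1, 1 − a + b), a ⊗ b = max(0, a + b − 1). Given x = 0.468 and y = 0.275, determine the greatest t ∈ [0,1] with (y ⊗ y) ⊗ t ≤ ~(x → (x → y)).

y ⊗ y = max(0, 0.275 + 0.275 − 1) = max(0, -0.450) = 0.000
So the left factor is y ⊗ y = 0.000.
x → y = min(1, 1 − 0.468 + 0.275) = min(1, 0.807) = 0.807
x → (x → y) = min(1, 1 − 0.468 + 0.807) = min(1, 1.339) = 1.000
~(x → (x → y)) = 1 − 1.000 = 0.000
So the right-hand bound is ~(x → (x → y)) = 0.000.
The residuum of the Łukasiewicz t-norm gives the supremum: min(1, 1 − 0.000 + 0.000).
1 − 0.000 + 0.000 = 1.000, so t = min(1, 1.000) = 1.000.
Check: 0.000 ⊗ 1.000 = max(0, 0.000) = 0.000 ≤ 0.000.

1.000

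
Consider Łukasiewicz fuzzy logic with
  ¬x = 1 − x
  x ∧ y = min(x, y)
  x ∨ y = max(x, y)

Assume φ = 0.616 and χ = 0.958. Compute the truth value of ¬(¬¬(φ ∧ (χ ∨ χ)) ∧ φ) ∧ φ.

χ ∨ χ = max(0.958, 0.958) = 0.958
φ ∧ (χ ∨ χ) = min(0.616, 0.958) = 0.616
¬(φ ∧ (χ ∨ χ)) = 1 − 0.616 = 0.384
¬¬(φ ∧ (χ ∨ χ)) = 1 − 0.384 = 0.616
¬¬(φ ∧ (χ ∨ χ)) ∧ φ = min(0.616, 0.616) = 0.616
¬(¬¬(φ ∧ (χ ∨ χ)) ∧ φ) = 1 − 0.616 = 0.384
¬(¬¬(φ ∧ (χ ∨ χ)) ∧ φ) ∧ φ = min(0.384, 0.616) = 0.384

0.384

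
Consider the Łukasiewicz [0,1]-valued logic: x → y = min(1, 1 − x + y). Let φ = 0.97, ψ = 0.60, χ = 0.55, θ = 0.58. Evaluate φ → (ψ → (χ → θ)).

1.00

χ → θ = min(1, 1 − 0.55 + 0.58) = min(1, 1.03) = 1.00
ψ → (χ → θ) = min(1, 1 − 0.60 + 1.00) = min(1, 1.40) = 1.00
φ → (ψ → (χ → θ)) = min(1, 1 − 0.97 + 1.00) = min(1, 1.03) = 1.00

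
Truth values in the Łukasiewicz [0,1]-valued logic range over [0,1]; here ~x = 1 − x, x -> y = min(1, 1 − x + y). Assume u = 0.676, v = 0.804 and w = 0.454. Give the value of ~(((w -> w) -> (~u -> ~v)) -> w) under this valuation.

0.418

w -> w = min(1, 1 − 0.454 + 0.454) = min(1, 1.000) = 1.000
~u = 1 − 0.676 = 0.324
~v = 1 − 0.804 = 0.196
~u -> ~v = min(1, 1 − 0.324 + 0.196) = min(1, 0.872) = 0.872
(w -> w) -> (~u -> ~v) = min(1, 1 − 1.000 + 0.872) = min(1, 0.872) = 0.872
((w -> w) -> (~u -> ~v)) -> w = min(1, 1 − 0.872 + 0.454) = min(1, 0.582) = 0.582
~(((w -> w) -> (~u -> ~v)) -> w) = 1 − 0.582 = 0.418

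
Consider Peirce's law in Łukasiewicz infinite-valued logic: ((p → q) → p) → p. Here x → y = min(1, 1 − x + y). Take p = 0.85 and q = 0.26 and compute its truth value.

p → q = min(1, 1 − 0.85 + 0.26) = min(1, 0.41) = 0.41
(p → q) → p = min(1, 1 − 0.41 + 0.85) = min(1, 1.44) = 1.00
((p → q) → p) → p = min(1, 1 − 1.00 + 0.85) = min(1, 0.85) = 0.85
(The value 0.85 < 1 shows this instance is not satisfied; not a Ł∞-tautology in general.)

0.85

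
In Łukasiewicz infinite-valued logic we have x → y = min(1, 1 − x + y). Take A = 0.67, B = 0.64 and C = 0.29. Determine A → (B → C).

0.98

B → C = min(1, 1 − 0.64 + 0.29) = min(1, 0.65) = 0.65
A → (B → C) = min(1, 1 − 0.67 + 0.65) = min(1, 0.98) = 0.98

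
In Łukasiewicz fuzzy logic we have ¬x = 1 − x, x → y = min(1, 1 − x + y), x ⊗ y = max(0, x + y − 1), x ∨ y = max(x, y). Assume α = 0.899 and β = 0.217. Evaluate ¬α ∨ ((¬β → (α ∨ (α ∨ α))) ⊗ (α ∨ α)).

0.899

¬α = 1 − 0.899 = 0.101
¬β = 1 − 0.217 = 0.783
α ∨ α = max(0.899, 0.899) = 0.899
α ∨ (α ∨ α) = max(0.899, 0.899) = 0.899
¬β → (α ∨ (α ∨ α)) = min(1, 1 − 0.783 + 0.899) = min(1, 1.116) = 1.000
(¬β → (α ∨ (α ∨ α))) ⊗ (α ∨ α) = max(0, 1.000 + 0.899 − 1) = max(0, 0.899) = 0.899
¬α ∨ ((¬β → (α ∨ (α ∨ α))) ⊗ (α ∨ α)) = max(0.101, 0.899) = 0.899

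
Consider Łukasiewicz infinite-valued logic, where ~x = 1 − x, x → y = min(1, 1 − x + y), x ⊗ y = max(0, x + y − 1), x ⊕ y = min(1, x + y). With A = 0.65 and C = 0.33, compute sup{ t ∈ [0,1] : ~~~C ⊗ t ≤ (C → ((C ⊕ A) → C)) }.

~C = 1 − 0.33 = 0.67
~~C = 1 − 0.67 = 0.33
~~~C = 1 − 0.33 = 0.67
So the left factor is ~~~C = 0.67.
C ⊕ A = min(1, 0.33 + 0.65) = min(1, 0.98) = 0.98
(C ⊕ A) → C = min(1, 1 − 0.98 + 0.33) = min(1, 0.35) = 0.35
C → ((C ⊕ A) → C) = min(1, 1 − 0.33 + 0.35) = min(1, 1.02) = 1.00
So the right-hand bound is C → ((C ⊕ A) → C) = 1.00.
The residuum of the Łukasiewicz t-norm gives the supremum: min(1, 1 − 0.67 + 1.00).
1 − 0.67 + 1.00 = 1.33, so t = min(1, 1.33) = 1.00.
Check: 0.67 ⊗ 1.00 = max(0, 0.67) = 0.67 ≤ 1.00.

1.00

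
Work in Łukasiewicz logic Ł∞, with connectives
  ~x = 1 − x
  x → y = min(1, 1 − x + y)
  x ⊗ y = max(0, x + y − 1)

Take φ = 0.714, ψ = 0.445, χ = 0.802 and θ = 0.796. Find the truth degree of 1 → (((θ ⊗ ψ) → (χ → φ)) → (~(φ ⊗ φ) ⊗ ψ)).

θ ⊗ ψ = max(0, 0.796 + 0.445 − 1) = max(0, 0.241) = 0.241
χ → φ = min(1, 1 − 0.802 + 0.714) = min(1, 0.912) = 0.912
(θ ⊗ ψ) → (χ → φ) = min(1, 1 − 0.241 + 0.912) = min(1, 1.671) = 1.000
φ ⊗ φ = max(0, 0.714 + 0.714 − 1) = max(0, 0.428) = 0.428
~(φ ⊗ φ) = 1 − 0.428 = 0.572
~(φ ⊗ φ) ⊗ ψ = max(0, 0.572 + 0.445 − 1) = max(0, 0.017) = 0.017
((θ ⊗ ψ) → (χ → φ)) → (~(φ ⊗ φ) ⊗ ψ) = min(1, 1 − 1.000 + 0.017) = min(1, 0.017) = 0.017
1 → (((θ ⊗ ψ) → (χ → φ)) → (~(φ ⊗ φ) ⊗ ψ)) = min(1, 1 − 1.000 + 0.017) = min(1, 0.017) = 0.017

0.017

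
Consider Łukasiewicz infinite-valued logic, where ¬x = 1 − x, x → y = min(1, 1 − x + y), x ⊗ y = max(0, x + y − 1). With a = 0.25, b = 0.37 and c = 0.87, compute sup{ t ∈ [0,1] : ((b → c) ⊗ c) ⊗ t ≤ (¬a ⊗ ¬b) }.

b → c = min(1, 1 − 0.37 + 0.87) = min(1, 1.50) = 1.00
(b → c) ⊗ c = max(0, 1.00 + 0.87 − 1) = max(0, 0.87) = 0.87
So the left factor is (b → c) ⊗ c = 0.87.
¬a = 1 − 0.25 = 0.75
¬b = 1 − 0.37 = 0.63
¬a ⊗ ¬b = max(0, 0.75 + 0.63 − 1) = max(0, 0.38) = 0.38
So the right-hand bound is ¬a ⊗ ¬b = 0.38.
The residuum of the Łukasiewicz t-norm gives the supremum: min(1, 1 − 0.87 + 0.38).
1 − 0.87 + 0.38 = 0.51, so t = min(1, 0.51) = 0.51.
Check: 0.87 ⊗ 0.51 = max(0, 0.38) = 0.38 ≤ 0.38.

0.51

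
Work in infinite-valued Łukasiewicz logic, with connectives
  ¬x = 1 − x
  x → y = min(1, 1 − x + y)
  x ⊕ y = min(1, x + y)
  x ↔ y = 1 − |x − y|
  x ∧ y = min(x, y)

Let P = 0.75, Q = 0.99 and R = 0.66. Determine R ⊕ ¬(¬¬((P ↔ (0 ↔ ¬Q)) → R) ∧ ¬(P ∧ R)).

¬Q = 1 − 0.99 = 0.01
0 ↔ ¬Q = 1 − |0.00 − 0.01| = 1 − 0.01 = 0.99
P ↔ (0 ↔ ¬Q) = 1 − |0.75 − 0.99| = 1 − 0.24 = 0.76
(P ↔ (0 ↔ ¬Q)) → R = min(1, 1 − 0.76 + 0.66) = min(1, 0.90) = 0.90
¬((P ↔ (0 ↔ ¬Q)) → R) = 1 − 0.90 = 0.10
¬¬((P ↔ (0 ↔ ¬Q)) → R) = 1 − 0.10 = 0.90
P ∧ R = min(0.75, 0.66) = 0.66
¬(P ∧ R) = 1 − 0.66 = 0.34
¬¬((P ↔ (0 ↔ ¬Q)) → R) ∧ ¬(P ∧ R) = min(0.90, 0.34) = 0.34
¬(¬¬((P ↔ (0 ↔ ¬Q)) → R) ∧ ¬(P ∧ R)) = 1 − 0.34 = 0.66
R ⊕ ¬(¬¬((P ↔ (0 ↔ ¬Q)) → R) ∧ ¬(P ∧ R)) = min(1, 0.66 + 0.66) = min(1, 1.32) = 1.00

1.00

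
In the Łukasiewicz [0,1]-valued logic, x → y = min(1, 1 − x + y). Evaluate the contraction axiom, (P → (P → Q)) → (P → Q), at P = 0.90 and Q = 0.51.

P → Q = min(1, 1 − 0.90 + 0.51) = min(1, 0.61) = 0.61
P → (P → Q) = min(1, 1 − 0.90 + 0.61) = min(1, 0.71) = 0.71
(P → (P → Q)) → (P → Q) = min(1, 1 − 0.71 + 0.61) = min(1, 0.90) = 0.90
(The value 0.90 < 1 shows this instance is not satisfied; fails in Ł∞ (the t-norm is not idempotent).)

0.90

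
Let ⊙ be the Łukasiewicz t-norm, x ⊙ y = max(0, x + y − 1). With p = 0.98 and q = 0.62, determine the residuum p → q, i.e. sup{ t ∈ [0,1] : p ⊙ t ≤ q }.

0.64

The residuum of the Łukasiewicz t-norm gives the supremum: min(1, 1 − 0.98 + 0.62).
1 − 0.98 + 0.62 = 0.64, so t = min(1, 0.64) = 0.64.
Check: 0.98 ⊙ 0.64 = max(0, 0.62) = 0.62 ≤ 0.62.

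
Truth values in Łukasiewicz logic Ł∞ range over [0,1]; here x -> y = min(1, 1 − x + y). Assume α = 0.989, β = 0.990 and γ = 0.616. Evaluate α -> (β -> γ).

β -> γ = min(1, 1 − 0.990 + 0.616) = min(1, 0.626) = 0.626
α -> (β -> γ) = min(1, 1 − 0.989 + 0.626) = min(1, 0.637) = 0.637

0.637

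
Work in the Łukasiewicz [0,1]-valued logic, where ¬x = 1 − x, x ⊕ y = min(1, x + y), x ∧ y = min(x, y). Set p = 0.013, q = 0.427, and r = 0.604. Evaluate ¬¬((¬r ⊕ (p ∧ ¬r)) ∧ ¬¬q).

0.409

¬r = 1 − 0.604 = 0.396
p ∧ ¬r = min(0.013, 0.396) = 0.013
¬r ⊕ (p ∧ ¬r) = min(1, 0.396 + 0.013) = min(1, 0.409) = 0.409
¬q = 1 − 0.427 = 0.573
¬¬q = 1 − 0.573 = 0.427
(¬r ⊕ (p ∧ ¬r)) ∧ ¬¬q = min(0.409, 0.427) = 0.409
¬((¬r ⊕ (p ∧ ¬r)) ∧ ¬¬q) = 1 − 0.409 = 0.591
¬¬((¬r ⊕ (p ∧ ¬r)) ∧ ¬¬q) = 1 − 0.591 = 0.409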